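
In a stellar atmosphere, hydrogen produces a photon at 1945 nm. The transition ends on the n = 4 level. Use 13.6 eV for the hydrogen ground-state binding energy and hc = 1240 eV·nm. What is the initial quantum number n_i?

n_i = 8

The photon energy is ΔE = hc/λ = 1240 / 1945 = 0.6375 eV.
With Z = 1, ΔE = 13.60 × (1/n_f² − 1/n_i²), so 1/n_f² − 1/n_i² = 0.04688.
With n_f = 4: 1/n_i² = 1/16 − 0.04688 = 0.01562, so n_i ≈ 8.00.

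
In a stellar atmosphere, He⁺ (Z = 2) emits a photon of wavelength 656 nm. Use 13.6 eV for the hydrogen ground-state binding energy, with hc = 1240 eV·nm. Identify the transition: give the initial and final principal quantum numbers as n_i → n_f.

n_i = 6, n_f = 4

The photon energy is ΔE = hc/λ = 1240 / 656 = 1.890 eV.
With Z = 2, ΔE = 54.40 × (1/n_f² − 1/n_i²), so 1/n_f² − 1/n_i² = 0.03475.
Trying n_f = 4 gives 1/n_i² = 0.02775, i.e. n_i ≈ 6; this pair matches.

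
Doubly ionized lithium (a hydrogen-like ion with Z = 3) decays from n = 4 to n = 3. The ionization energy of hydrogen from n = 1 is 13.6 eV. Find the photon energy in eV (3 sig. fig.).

5.95 eV

The Bohr energies scale as Z², so for Z = 3: E_n = −122.4/n² eV.
E_4 = −122.4/16 = −7.650 eV and E_3 = −122.4/9 = −13.60 eV.
The photon energy is |E_4 − E_3| = 5.95 eV.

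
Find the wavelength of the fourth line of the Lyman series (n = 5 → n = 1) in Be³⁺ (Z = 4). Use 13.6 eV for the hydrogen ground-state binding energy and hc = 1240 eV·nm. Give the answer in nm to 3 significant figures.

The Lyman series terminates on n_f = 1; the fourth line has n_i = 1+4 = 5.
ΔE = 217.6 × (1/1² − 1/5²) = 208.9 eV.
λ = 1240 / 208.9 = 5.94 nm.

5.94 nm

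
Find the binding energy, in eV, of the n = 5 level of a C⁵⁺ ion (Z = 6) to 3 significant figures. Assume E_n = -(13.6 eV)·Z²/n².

19.6 eV

E_n = −13.6 Z²/n² = −489.6/n² eV for Z = 6.
E_5 = −489.6/25 = −19.6 eV, so ionization (to E = 0) requires 19.6 eV.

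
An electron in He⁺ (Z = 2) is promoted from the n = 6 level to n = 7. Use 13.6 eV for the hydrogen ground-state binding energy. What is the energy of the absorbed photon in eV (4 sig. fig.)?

0.4009 eV

The Bohr energies scale as Z², so for Z = 2: E_n = −54.40/n² eV.
E_7 = −54.40/49 = −1.110 eV and E_6 = −54.40/36 = −1.511 eV.
The photon energy is |E_7 − E_6| = 0.4009 eV.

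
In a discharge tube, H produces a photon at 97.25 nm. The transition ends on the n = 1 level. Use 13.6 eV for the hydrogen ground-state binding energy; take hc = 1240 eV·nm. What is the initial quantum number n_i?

The photon energy is ΔE = hc/λ = 1240 / 97.25 = 12.75 eV.
With Z = 1, ΔE = 13.60 × (1/n_f² − 1/n_i²), so 1/n_f² − 1/n_i² = 0.9375.
With n_f = 1: 1/n_i² = 1/1 − 0.9375 = 0.06245, so n_i ≈ 4.00.

n_i = 4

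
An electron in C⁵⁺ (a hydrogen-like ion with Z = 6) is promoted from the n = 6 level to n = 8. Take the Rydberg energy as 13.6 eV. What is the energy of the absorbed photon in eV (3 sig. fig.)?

The Bohr energies scale as Z², so for Z = 6: E_n = −489.6/n² eV.
E_8 = −489.6/64 = −7.650 eV and E_6 = −489.6/36 = −13.60 eV.
The photon energy is |E_8 − E_6| = 5.95 eV.

5.95 eV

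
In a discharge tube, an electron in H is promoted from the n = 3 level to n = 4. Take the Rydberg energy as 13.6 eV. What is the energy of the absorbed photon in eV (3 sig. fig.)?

0.661 eV

E_4 = −13.60/16 = −0.8500 eV and E_3 = −13.60/9 = −1.511 eV.
The photon energy is |E_4 − E_3| = 0.661 eV.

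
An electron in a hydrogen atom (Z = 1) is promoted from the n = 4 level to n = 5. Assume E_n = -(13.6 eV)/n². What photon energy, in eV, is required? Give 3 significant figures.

E_5 = −13.60/25 = −0.5440 eV and E_4 = −13.60/16 = −0.8500 eV.
The photon energy is |E_5 − E_4| = 0.306 eV.

0.306 eV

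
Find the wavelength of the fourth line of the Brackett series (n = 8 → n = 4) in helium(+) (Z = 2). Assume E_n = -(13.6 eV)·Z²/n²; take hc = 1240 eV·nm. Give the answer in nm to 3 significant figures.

The Brackett series terminates on n_f = 4; the fourth line has n_i = 4+4 = 8.
ΔE = 54.40 × (1/4² − 1/8²) = 2.550 eV.
λ = 1240 / 2.550 = 486 nm.

486 nm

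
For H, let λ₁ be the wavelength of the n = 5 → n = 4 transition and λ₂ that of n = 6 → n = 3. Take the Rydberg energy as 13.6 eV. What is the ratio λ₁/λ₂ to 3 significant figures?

3.70

λ ∝ 1/ΔE ∝ 1/(1/n_f² − 1/n_i²), and the Z² and hc factors cancel in the ratio.
λ₁/λ₂ = (1/3² − 1/6²)/(1/4² − 1/5²) = 0.08333/0.02250 = 3.70.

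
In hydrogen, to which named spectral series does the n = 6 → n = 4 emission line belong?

The series is set by the lower level: n_f = 4 is the Brackett series.

Brackett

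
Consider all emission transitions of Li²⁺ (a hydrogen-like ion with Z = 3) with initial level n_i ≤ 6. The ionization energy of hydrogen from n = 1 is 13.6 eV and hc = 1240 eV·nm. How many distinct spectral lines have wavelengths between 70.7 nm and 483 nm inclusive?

6

Enumerate all n_i → n_f pairs with 1 ≤ n_f < n_i ≤ 6 and compute λ = 1240 / [13.6·9·(1/n_f² − 1/n_i²)].
Lines falling in [70.7, 483] nm: 3→2 (72.94 nm), 6→3 (121.6 nm), 5→3 (142.5 nm), 4→3 (208.4 nm), 6→4 (291.8 nm), 5→4 (450.3 nm).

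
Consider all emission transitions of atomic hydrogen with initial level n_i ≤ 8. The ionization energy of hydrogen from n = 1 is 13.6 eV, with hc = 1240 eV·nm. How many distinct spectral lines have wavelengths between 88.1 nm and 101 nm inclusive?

5

Enumerate all n_i → n_f pairs with 1 ≤ n_f < n_i ≤ 8 and compute λ = 1240 / [13.6·1·(1/n_f² − 1/n_i²)].
Lines falling in [88.1, 101] nm: 8→1 (92.62 nm), 7→1 (93.08 nm), 6→1 (93.78 nm), 5→1 (94.98 nm), 4→1 (97.25 nm).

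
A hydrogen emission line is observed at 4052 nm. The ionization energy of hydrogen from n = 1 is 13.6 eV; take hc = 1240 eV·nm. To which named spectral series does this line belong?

ΔE = 1240/4052 = 0.3060 eV.
This matches 13.6 × (1/4² − 1/5²), so n_f = 4: the Brackett series.

Brackett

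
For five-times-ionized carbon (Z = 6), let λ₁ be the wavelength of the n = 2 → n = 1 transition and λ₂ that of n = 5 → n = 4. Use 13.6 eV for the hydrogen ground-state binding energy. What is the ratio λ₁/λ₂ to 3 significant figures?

0.0300

λ ∝ 1/ΔE ∝ 1/(1/n_f² − 1/n_i²), and the Z² and hc factors cancel in the ratio.
λ₁/λ₂ = (1/4² − 1/5²)/(1/1² − 1/2²) = 0.02250/0.7500 = 0.0300.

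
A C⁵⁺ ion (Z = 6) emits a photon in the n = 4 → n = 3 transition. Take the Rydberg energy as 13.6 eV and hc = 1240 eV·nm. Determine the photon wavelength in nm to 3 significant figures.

For Z = 6 the level energies scale as Z², so the effective Rydberg energy is 13.6 × 36 = 489.6 eV.
ΔE = 489.6 × (1/3² − 1/4²) = 489.6 × 0.04861 = 23.80 eV.
λ = hc/ΔE = 1240 / 23.80 = 52.1 nm.

52.1 nm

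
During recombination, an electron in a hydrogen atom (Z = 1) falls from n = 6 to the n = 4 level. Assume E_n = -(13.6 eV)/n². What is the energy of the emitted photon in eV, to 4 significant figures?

0.4722 eV

E_6 = −13.60/36 = −0.3778 eV and E_4 = −13.60/16 = −0.8500 eV.
The photon energy is |E_6 − E_4| = 0.4722 eV.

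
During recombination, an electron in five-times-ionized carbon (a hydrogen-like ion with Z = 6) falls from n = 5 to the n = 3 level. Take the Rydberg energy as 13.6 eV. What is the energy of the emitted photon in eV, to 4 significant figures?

The Bohr energies scale as Z², so for Z = 6: E_n = −489.6/n² eV.
E_5 = −489.6/25 = −19.58 eV and E_3 = −489.6/9 = −54.40 eV.
The photon energy is |E_5 − E_3| = 34.82 eV.

34.82 eV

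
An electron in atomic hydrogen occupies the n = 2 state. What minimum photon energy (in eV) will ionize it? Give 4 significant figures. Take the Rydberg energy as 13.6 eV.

3.400 eV

E_2 = −13.60/4 = −3.400 eV, so ionization (to E = 0) requires 3.400 eV.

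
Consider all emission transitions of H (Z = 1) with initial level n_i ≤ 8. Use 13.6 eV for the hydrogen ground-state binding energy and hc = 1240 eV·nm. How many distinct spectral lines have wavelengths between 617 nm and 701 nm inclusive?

1

Enumerate all n_i → n_f pairs with 1 ≤ n_f < n_i ≤ 8 and compute λ = 1240 / [13.6·1·(1/n_f² − 1/n_i²)].
Lines falling in [617, 701] nm: 3→2 (656.5 nm).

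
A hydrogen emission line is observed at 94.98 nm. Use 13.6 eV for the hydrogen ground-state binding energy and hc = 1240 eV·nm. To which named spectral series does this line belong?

Lyman

ΔE = 1240/94.98 = 13.06 eV.
This matches 13.6 × (1/1² − 1/5²), so n_f = 1: the Lyman series.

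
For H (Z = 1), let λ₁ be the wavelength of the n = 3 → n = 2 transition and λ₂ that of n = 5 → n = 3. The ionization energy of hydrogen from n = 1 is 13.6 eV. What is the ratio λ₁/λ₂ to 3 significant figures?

λ ∝ 1/ΔE ∝ 1/(1/n_f² − 1/n_i²), and the Z² and hc factors cancel in the ratio.
λ₁/λ₂ = (1/3² − 1/5²)/(1/2² − 1/3²) = 0.07111/0.1389 = 0.512.

0.512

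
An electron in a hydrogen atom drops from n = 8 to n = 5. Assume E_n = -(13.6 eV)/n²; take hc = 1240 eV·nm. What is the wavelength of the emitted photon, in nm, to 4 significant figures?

3741 nm

ΔE = 13.60 × (1/5² − 1/8²) = 13.60 × 0.02438 = 0.3315 eV.
λ = hc/ΔE = 1240 / 0.3315 = 3741 nm.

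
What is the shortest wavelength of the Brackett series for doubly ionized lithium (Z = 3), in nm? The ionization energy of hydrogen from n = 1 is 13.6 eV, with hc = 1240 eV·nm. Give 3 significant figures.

162 nm

The Brackett series has lower level n_f = 4; the series limit corresponds to n_i → ∞.
ΔE_max = 13.6 × 9 / 4² = 7.650 eV.
λ_min = 1240 / 7.650 = 162 nm.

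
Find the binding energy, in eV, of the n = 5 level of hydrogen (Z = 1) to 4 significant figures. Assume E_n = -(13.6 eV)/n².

0.5440 eV

E_5 = −13.60/25 = −0.5440 eV, so ionization (to E = 0) requires 0.5440 eV.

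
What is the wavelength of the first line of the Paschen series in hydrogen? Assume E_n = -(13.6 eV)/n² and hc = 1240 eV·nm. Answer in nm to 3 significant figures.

1880 nm

The Paschen series terminates on n_f = 3; the first line has n_i = 3+1 = 4.
ΔE = 13.60 × (1/3² − 1/4²) = 0.6611 eV.
λ = 1240 / 0.6611 = 1880 nm.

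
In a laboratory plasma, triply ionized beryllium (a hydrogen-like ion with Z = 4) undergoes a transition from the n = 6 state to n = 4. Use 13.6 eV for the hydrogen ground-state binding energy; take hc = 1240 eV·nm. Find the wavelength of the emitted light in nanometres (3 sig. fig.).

For Z = 4 the level energies scale as Z², so the effective Rydberg energy is 13.6 × 16 = 217.6 eV.
ΔE = 217.6 × (1/4² − 1/6²) = 217.6 × 0.03472 = 7.556 eV.
λ = hc/ΔE = 1240 / 7.556 = 164 nm.

164 nm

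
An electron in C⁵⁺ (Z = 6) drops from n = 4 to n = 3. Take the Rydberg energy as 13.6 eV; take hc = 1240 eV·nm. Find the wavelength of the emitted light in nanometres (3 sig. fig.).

52.1 nm

For Z = 6 the level energies scale as Z², so the effective Rydberg energy is 13.6 × 36 = 489.6 eV.
ΔE = 489.6 × (1/3² − 1/4²) = 489.6 × 0.04861 = 23.80 eV.
λ = hc/ΔE = 1240 / 23.80 = 52.1 nm.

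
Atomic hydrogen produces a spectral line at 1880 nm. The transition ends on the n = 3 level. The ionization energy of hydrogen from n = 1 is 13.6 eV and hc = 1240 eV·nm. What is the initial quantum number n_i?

n_i = 4

The photon energy is ΔE = hc/λ = 1240 / 1880 = 0.6596 eV.
With Z = 1, ΔE = 13.60 × (1/n_f² − 1/n_i²), so 1/n_f² − 1/n_i² = 0.04850.
With n_f = 3: 1/n_i² = 1/9 − 0.04850 = 0.06261, so n_i ≈ 4.00.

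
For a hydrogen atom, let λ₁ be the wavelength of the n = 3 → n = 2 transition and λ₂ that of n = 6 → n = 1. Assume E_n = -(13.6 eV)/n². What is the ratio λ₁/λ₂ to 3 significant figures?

7.00

λ ∝ 1/ΔE ∝ 1/(1/n_f² − 1/n_i²), and the Z² and hc factors cancel in the ratio.
λ₁/λ₂ = (1/1² − 1/6²)/(1/2² − 1/3²) = 0.9722/0.1389 = 7.00.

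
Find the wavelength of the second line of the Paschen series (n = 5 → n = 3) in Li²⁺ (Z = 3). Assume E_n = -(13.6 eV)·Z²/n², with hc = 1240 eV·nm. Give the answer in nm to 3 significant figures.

The Paschen series terminates on n_f = 3; the second line has n_i = 3+2 = 5.
ΔE = 122.4 × (1/3² − 1/5²) = 8.704 eV.
λ = 1240 / 8.704 = 142 nm.

142 nm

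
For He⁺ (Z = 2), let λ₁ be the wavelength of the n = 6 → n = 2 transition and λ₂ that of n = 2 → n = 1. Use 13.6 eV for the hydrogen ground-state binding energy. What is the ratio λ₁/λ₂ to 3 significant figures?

3.38

λ ∝ 1/ΔE ∝ 1/(1/n_f² − 1/n_i²), and the Z² and hc factors cancel in the ratio.
λ₁/λ₂ = (1/1² − 1/2²)/(1/2² − 1/6²) = 0.7500/0.2222 = 3.38.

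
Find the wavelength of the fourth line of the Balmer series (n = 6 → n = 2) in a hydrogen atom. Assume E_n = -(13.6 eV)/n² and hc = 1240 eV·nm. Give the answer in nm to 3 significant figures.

410 nm

The Balmer series terminates on n_f = 2; the fourth line has n_i = 2+4 = 6.
ΔE = 13.60 × (1/2² − 1/6²) = 3.022 eV.
λ = 1240 / 3.022 = 410 nm.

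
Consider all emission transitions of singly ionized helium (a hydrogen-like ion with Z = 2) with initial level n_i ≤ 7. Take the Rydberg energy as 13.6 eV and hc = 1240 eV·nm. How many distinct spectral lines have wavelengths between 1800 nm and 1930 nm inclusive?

Enumerate all n_i → n_f pairs with 1 ≤ n_f < n_i ≤ 7 and compute λ = 1240 / [13.6·4·(1/n_f² − 1/n_i²)].
Lines falling in [1800, 1930] nm: 6→5 (1865 nm).

1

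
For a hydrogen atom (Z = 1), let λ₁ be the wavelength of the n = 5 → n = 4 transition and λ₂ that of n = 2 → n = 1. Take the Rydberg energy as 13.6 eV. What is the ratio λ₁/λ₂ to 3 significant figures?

λ ∝ 1/ΔE ∝ 1/(1/n_f² − 1/n_i²), and the Z² and hc factors cancel in the ratio.
λ₁/λ₂ = (1/1² − 1/2²)/(1/4² − 1/5²) = 0.7500/0.02250 = 33.3.

33.3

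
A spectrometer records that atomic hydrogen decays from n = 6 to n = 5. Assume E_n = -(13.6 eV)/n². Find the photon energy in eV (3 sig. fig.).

0.166 eV

E_6 = −13.60/36 = −0.3778 eV and E_5 = −13.60/25 = −0.5440 eV.
The photon energy is |E_6 − E_5| = 0.166 eV.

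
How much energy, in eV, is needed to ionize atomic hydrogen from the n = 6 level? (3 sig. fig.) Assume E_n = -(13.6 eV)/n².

0.378 eV

E_6 = −13.60/36 = −0.378 eV, so ionization (to E = 0) requires 0.378 eV.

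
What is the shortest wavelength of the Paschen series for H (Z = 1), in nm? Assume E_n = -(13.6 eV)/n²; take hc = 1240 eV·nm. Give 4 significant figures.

820.6 nm

The Paschen series has lower level n_f = 3; the series limit corresponds to n_i → ∞.
ΔE_max = 13.6 × 1 / 3² = 1.511 eV.
λ_min = 1240 / 1.511 = 820.6 nm.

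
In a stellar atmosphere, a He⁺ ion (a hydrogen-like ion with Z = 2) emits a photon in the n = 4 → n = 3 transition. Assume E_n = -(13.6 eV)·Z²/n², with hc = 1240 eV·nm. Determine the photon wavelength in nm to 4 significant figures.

468.9 nm

For Z = 2 the level energies scale as Z², so the effective Rydberg energy is 13.6 × 4 = 54.40 eV.
ΔE = 54.40 × (1/3² − 1/4²) = 54.40 × 0.04861 = 2.644 eV.
λ = hc/ΔE = 1240 / 2.644 = 468.9 nm.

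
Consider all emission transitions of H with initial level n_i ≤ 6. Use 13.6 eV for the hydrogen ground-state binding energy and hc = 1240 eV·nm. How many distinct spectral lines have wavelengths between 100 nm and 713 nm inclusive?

6

Enumerate all n_i → n_f pairs with 1 ≤ n_f < n_i ≤ 6 and compute λ = 1240 / [13.6·1·(1/n_f² − 1/n_i²)].
Lines falling in [100, 713] nm: 3→1 (102.6 nm), 2→1 (121.6 nm), 6→2 (410.3 nm), 5→2 (434.2 nm), 4→2 (486.3 nm), 3→2 (656.5 nm).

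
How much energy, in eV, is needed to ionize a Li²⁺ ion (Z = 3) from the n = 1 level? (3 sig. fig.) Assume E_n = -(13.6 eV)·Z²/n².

E_n = −13.6 Z²/n² = −122.4/n² eV for Z = 3.
E_1 = −122.4/1 = −122 eV, so ionization (to E = 0) requires 122 eV.

122 eV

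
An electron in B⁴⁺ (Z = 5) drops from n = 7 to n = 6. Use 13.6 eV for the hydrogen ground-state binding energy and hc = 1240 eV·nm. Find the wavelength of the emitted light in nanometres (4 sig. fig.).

For Z = 5 the level energies scale as Z², so the effective Rydberg energy is 13.6 × 25 = 340.0 eV.
ΔE = 340.0 × (1/6² − 1/7²) = 340.0 × 0.007370 = 2.506 eV.
λ = hc/ΔE = 1240 / 2.506 = 494.9 nm.

494.9 nm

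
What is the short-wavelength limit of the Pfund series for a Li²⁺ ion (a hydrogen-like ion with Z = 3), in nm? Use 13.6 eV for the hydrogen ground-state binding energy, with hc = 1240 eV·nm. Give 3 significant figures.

253 nm

The Pfund series has lower level n_f = 5; the series limit corresponds to n_i → ∞.
ΔE_max = 13.6 × 9 / 5² = 4.896 eV.
λ_min = 1240 / 4.896 = 253 nm.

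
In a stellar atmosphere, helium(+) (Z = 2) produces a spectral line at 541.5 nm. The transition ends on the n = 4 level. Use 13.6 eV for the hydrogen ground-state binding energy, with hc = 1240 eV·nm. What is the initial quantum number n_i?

n_i = 7

The photon energy is ΔE = hc/λ = 1240 / 541.5 = 2.290 eV.
With Z = 2, ΔE = 54.40 × (1/n_f² − 1/n_i²), so 1/n_f² − 1/n_i² = 0.04209.
With n_f = 4: 1/n_i² = 1/16 − 0.04209 = 0.02041, so n_i ≈ 7.00.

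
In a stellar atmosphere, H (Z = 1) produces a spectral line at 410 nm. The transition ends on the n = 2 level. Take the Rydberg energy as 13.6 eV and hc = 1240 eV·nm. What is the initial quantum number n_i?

n_i = 6

The photon energy is ΔE = hc/λ = 1240 / 410 = 3.024 eV.
With Z = 1, ΔE = 13.60 × (1/n_f² − 1/n_i²), so 1/n_f² − 1/n_i² = 0.2224.
With n_f = 2: 1/n_i² = 1/4 − 0.2224 = 0.02762, so n_i ≈ 6.02.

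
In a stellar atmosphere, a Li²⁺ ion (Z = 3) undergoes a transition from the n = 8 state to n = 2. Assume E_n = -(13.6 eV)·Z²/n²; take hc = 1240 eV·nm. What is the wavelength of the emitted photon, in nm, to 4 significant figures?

For Z = 3 the level energies scale as Z², so the effective Rydberg energy is 13.6 × 9 = 122.4 eV.
ΔE = 122.4 × (1/2² − 1/8²) = 122.4 × 0.2344 = 28.69 eV.
λ = hc/ΔE = 1240 / 28.69 = 43.22 nm.

43.22 nm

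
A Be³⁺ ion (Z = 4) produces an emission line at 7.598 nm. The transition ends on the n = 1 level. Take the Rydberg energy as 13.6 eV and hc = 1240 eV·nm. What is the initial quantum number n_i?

The photon energy is ΔE = hc/λ = 1240 / 7.598 = 163.2 eV.
With Z = 4, ΔE = 217.6 × (1/n_f² − 1/n_i²), so 1/n_f² − 1/n_i² = 0.7500.
With n_f = 1: 1/n_i² = 1/1 − 0.7500 = 0.2500, so n_i ≈ 2.00.

n_i = 2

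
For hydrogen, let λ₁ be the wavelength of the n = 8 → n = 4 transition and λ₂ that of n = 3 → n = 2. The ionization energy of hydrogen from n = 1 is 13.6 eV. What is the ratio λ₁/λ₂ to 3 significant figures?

λ ∝ 1/ΔE ∝ 1/(1/n_f² − 1/n_i²), and the Z² and hc factors cancel in the ratio.
λ₁/λ₂ = (1/2² − 1/3²)/(1/4² − 1/8²) = 0.1389/0.04688 = 2.96.

2.96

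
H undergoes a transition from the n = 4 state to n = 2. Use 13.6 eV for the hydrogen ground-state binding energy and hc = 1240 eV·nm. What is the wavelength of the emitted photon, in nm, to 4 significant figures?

486.3 nm

ΔE = 13.60 × (1/2² − 1/4²) = 13.60 × 0.1875 = 2.550 eV.
λ = hc/ΔE = 1240 / 2.550 = 486.3 nm.
This line belongs to the Balmer series.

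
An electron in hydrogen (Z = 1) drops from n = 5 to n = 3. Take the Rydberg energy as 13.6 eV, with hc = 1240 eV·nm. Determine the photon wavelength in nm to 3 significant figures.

1280 nm

ΔE = 13.60 × (1/3² − 1/5²) = 13.60 × 0.07111 = 0.9671 eV.
λ = hc/ΔE = 1240 / 0.9671 = 1280 nm.
This line belongs to the Paschen series.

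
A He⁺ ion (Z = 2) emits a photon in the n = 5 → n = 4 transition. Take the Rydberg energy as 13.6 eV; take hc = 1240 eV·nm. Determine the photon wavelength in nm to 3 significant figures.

For Z = 2 the level energies scale as Z², so the effective Rydberg energy is 13.6 × 4 = 54.40 eV.
ΔE = 54.40 × (1/4² − 1/5²) = 54.40 × 0.02250 = 1.224 eV.
λ = hc/ΔE = 1240 / 1.224 = 1010 nm.

1010 nm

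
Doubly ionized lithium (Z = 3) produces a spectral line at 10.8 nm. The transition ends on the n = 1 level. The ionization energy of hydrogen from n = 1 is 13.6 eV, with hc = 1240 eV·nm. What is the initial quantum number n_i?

n_i = 4

The photon energy is ΔE = hc/λ = 1240 / 10.8 = 114.8 eV.
With Z = 3, ΔE = 122.4 × (1/n_f² − 1/n_i²), so 1/n_f² − 1/n_i² = 0.9380.
With n_f = 1: 1/n_i² = 1/1 − 0.9380 = 0.06197, so n_i ≈ 4.02.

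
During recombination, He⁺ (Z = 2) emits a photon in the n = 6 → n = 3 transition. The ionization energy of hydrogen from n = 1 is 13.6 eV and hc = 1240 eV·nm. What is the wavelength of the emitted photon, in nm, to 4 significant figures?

For Z = 2 the level energies scale as Z², so the effective Rydberg energy is 13.6 × 4 = 54.40 eV.
ΔE = 54.40 × (1/3² − 1/6²) = 54.40 × 0.08333 = 4.533 eV.
λ = hc/ΔE = 1240 / 4.533 = 273.5 nm.

273.5 nm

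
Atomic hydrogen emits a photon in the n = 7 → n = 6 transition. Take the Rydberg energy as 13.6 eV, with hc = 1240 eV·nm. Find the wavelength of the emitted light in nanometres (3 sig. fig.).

12400 nm

ΔE = 13.60 × (1/6² − 1/7²) = 13.60 × 0.007370 = 0.1002 eV.
λ = hc/ΔE = 1240 / 0.1002 = 12400 nm.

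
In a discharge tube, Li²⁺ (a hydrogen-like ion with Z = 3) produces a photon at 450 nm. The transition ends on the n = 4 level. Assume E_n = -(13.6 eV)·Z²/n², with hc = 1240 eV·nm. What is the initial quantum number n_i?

The photon energy is ΔE = hc/λ = 1240 / 450 = 2.756 eV.
With Z = 3, ΔE = 122.4 × (1/n_f² − 1/n_i²), so 1/n_f² − 1/n_i² = 0.02251.
With n_f = 4: 1/n_i² = 1/16 − 0.02251 = 0.03999, so n_i ≈ 5.00.

n_i = 5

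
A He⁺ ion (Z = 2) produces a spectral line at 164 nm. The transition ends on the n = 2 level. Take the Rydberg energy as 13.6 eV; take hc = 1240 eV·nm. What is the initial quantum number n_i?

n_i = 3

The photon energy is ΔE = hc/λ = 1240 / 164 = 7.561 eV.
With Z = 2, ΔE = 54.40 × (1/n_f² − 1/n_i²), so 1/n_f² − 1/n_i² = 0.1390.
With n_f = 2: 1/n_i² = 1/4 − 0.1390 = 0.1110, so n_i ≈ 3.00.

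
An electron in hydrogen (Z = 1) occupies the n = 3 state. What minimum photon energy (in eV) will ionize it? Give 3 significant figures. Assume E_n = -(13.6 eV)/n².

1.51 eV

E_3 = −13.60/9 = −1.51 eV, so ionization (to E = 0) requires 1.51 eV.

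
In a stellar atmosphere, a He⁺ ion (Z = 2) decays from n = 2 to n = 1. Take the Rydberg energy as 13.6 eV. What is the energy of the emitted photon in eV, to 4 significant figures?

40.80 eV

The Bohr energies scale as Z², so for Z = 2: E_n = −54.40/n² eV.
E_2 = −54.40/4 = −13.60 eV and E_1 = −54.40/1 = −54.40 eV.
The photon energy is |E_2 − E_1| = 40.80 eV.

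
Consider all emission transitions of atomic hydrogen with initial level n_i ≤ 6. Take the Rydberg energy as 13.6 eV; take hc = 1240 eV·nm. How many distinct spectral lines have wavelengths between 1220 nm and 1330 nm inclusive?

Enumerate all n_i → n_f pairs with 1 ≤ n_f < n_i ≤ 6 and compute λ = 1240 / [13.6·1·(1/n_f² − 1/n_i²)].
Lines falling in [1220, 1330] nm: 5→3 (1282 nm).

1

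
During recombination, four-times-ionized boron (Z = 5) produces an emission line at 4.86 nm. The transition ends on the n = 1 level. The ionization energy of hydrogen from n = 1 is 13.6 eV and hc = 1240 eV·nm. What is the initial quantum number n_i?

The photon energy is ΔE = hc/λ = 1240 / 4.86 = 255.1 eV.
With Z = 5, ΔE = 340.0 × (1/n_f² − 1/n_i²), so 1/n_f² − 1/n_i² = 0.7504.
With n_f = 1: 1/n_i² = 1/1 − 0.7504 = 0.2496, so n_i ≈ 2.00.

n_i = 2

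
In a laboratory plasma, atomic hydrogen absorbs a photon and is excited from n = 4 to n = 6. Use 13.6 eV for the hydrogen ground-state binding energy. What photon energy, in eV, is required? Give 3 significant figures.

E_6 = −13.60/36 = −0.3778 eV and E_4 = −13.60/16 = −0.8500 eV.
The photon energy is |E_6 − E_4| = 0.472 eV.

0.472 eV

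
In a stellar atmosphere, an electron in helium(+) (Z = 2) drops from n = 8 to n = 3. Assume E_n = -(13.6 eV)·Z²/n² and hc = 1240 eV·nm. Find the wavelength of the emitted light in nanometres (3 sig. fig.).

For Z = 2 the level energies scale as Z², so the effective Rydberg energy is 13.6 × 4 = 54.40 eV.
ΔE = 54.40 × (1/3² − 1/8²) = 54.40 × 0.09549 = 5.194 eV.
λ = hc/ΔE = 1240 / 5.194 = 239 nm.

239 nm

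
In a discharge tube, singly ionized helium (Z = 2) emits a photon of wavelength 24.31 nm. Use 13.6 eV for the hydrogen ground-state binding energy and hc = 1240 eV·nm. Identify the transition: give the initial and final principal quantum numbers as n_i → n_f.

The photon energy is ΔE = hc/λ = 1240 / 24.31 = 51.01 eV.
With Z = 2, ΔE = 54.40 × (1/n_f² − 1/n_i²), so 1/n_f² − 1/n_i² = 0.9376.
Trying n_f = 1 gives 1/n_i² = 0.06236, i.e. n_i ≈ 4; this pair matches.

n_i = 4, n_f = 1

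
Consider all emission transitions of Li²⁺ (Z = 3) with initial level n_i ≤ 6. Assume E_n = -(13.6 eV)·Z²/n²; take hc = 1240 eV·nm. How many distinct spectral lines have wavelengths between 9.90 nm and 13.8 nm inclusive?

Enumerate all n_i → n_f pairs with 1 ≤ n_f < n_i ≤ 6 and compute λ = 1240 / [13.6·9·(1/n_f² − 1/n_i²)].
Lines falling in [9.90, 13.8] nm: 6→1 (10.42 nm), 5→1 (10.55 nm), 4→1 (10.81 nm), 3→1 (11.40 nm), 2→1 (13.51 nm).

5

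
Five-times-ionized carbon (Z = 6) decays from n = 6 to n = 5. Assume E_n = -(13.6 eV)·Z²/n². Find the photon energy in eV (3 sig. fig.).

5.98 eV

The Bohr energies scale as Z², so for Z = 6: E_n = −489.6/n² eV.
E_6 = −489.6/36 = −13.60 eV and E_5 = −489.6/25 = −19.58 eV.
The photon energy is |E_6 − E_5| = 5.98 eV.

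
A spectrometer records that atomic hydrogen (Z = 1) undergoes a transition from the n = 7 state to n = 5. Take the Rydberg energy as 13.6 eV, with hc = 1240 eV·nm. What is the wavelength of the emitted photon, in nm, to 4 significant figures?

4654 nm

ΔE = 13.60 × (1/5² − 1/7²) = 13.60 × 0.01959 = 0.2664 eV.
λ = hc/ΔE = 1240 / 0.2664 = 4654 nm.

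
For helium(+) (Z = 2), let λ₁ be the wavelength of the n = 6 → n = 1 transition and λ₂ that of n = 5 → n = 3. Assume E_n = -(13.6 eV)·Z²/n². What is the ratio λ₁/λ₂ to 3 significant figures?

0.0731

λ ∝ 1/ΔE ∝ 1/(1/n_f² − 1/n_i²), and the Z² and hc factors cancel in the ratio.
λ₁/λ₂ = (1/3² − 1/5²)/(1/1² − 1/6²) = 0.07111/0.9722 = 0.0731.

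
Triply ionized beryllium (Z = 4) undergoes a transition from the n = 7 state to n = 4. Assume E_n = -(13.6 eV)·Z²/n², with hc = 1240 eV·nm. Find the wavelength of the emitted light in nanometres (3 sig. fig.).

135 nm

For Z = 4 the level energies scale as Z², so the effective Rydberg energy is 13.6 × 16 = 217.6 eV.
ΔE = 217.6 × (1/4² − 1/7²) = 217.6 × 0.04209 = 9.159 eV.
λ = hc/ΔE = 1240 / 9.159 = 135 nm.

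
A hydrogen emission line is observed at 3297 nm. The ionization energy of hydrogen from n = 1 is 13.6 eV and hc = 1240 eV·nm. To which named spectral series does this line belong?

Pfund

ΔE = 1240/3297 = 0.3761 eV.
This matches 13.6 × (1/5² − 1/9²), so n_f = 5: the Pfund series.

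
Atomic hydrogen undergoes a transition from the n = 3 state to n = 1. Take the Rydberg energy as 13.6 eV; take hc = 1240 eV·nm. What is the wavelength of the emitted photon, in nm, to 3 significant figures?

103 nm

ΔE = 13.60 × (1/1² − 1/3²) = 13.60 × 0.8889 = 12.09 eV.
λ = hc/ΔE = 1240 / 12.09 = 103 nm.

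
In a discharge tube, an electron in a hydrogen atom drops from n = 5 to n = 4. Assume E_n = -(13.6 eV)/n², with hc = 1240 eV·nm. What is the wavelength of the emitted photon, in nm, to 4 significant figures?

4052 nm

ΔE = 13.60 × (1/4² − 1/5²) = 13.60 × 0.02250 = 0.3060 eV.
λ = hc/ΔE = 1240 / 0.3060 = 4052 nm.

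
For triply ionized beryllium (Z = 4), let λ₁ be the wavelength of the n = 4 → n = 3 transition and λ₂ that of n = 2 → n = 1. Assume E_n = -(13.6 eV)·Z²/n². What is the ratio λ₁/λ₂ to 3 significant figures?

15.4

λ ∝ 1/ΔE ∝ 1/(1/n_f² − 1/n_i²), and the Z² and hc factors cancel in the ratio.
λ₁/λ₂ = (1/1² − 1/2²)/(1/3² − 1/4²) = 0.7500/0.04861 = 15.4.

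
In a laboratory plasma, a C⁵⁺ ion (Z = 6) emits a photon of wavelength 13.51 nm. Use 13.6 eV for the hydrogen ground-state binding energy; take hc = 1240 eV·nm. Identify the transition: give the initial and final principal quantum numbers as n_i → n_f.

n_i = 4, n_f = 2

The photon energy is ΔE = hc/λ = 1240 / 13.51 = 91.78 eV.
With Z = 6, ΔE = 489.6 × (1/n_f² − 1/n_i²), so 1/n_f² − 1/n_i² = 0.1875.
Trying n_f = 2 gives 1/n_i² = 0.06253, i.e. n_i ≈ 4; this pair matches.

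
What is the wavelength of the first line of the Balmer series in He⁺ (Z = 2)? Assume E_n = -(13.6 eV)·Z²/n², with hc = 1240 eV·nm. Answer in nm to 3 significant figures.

164 nm

The Balmer series terminates on n_f = 2; the first line has n_i = 2+1 = 3.
ΔE = 54.40 × (1/2² − 1/3²) = 7.556 eV.
λ = 1240 / 7.556 = 164 nm.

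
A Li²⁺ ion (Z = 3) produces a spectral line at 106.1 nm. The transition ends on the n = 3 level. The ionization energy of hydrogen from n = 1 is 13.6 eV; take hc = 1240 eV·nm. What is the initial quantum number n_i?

n_i = 8

The photon energy is ΔE = hc/λ = 1240 / 106.1 = 11.69 eV.
With Z = 3, ΔE = 122.4 × (1/n_f² − 1/n_i²), so 1/n_f² − 1/n_i² = 0.09548.
With n_f = 3: 1/n_i² = 1/9 − 0.09548 = 0.01563, so n_i ≈ 8.00.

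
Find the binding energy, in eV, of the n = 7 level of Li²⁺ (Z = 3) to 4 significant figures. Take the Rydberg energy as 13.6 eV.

E_n = −13.6 Z²/n² = −122.4/n² eV for Z = 3.
E_7 = −122.4/49 = −2.498 eV, so ionization (to E = 0) requires 2.498 eV.

2.498 eV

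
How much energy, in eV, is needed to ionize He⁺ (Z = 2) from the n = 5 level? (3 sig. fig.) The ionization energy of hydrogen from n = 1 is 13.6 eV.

2.18 eV

E_n = −13.6 Z²/n² = −54.40/n² eV for Z = 2.
E_5 = −54.40/25 = −2.18 eV, so ionization (to E = 0) requires 2.18 eV.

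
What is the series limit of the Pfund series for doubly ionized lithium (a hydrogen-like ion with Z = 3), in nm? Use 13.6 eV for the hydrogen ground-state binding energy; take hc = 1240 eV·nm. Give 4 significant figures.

The Pfund series has lower level n_f = 5; the series limit corresponds to n_i → ∞.
ΔE_max = 13.6 × 9 / 5² = 4.896 eV.
λ_min = 1240 / 4.896 = 253.3 nm.

253.3 nm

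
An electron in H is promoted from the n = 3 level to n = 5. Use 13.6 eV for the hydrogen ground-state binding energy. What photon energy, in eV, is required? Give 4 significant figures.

0.9671 eV

E_5 = −13.60/25 = −0.5440 eV and E_3 = −13.60/9 = −1.511 eV.
The photon energy is |E_5 − E_3| = 0.9671 eV.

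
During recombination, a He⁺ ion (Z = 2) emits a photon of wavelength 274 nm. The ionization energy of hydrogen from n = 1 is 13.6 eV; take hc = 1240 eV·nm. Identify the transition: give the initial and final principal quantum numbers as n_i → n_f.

The photon energy is ΔE = hc/λ = 1240 / 274 = 4.526 eV.
With Z = 2, ΔE = 54.40 × (1/n_f² − 1/n_i²), so 1/n_f² − 1/n_i² = 0.08319.
Trying n_f = 3 gives 1/n_i² = 0.02792, i.e. n_i ≈ 6; this pair matches.

n_i = 6, n_f = 3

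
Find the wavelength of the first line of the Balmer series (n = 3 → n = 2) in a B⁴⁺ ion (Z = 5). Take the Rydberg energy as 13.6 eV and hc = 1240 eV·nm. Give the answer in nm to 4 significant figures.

The Balmer series terminates on n_f = 2; the first line has n_i = 2+1 = 3.
ΔE = 340.0 × (1/2² − 1/3²) = 47.22 eV.
λ = 1240 / 47.22 = 26.26 nm.

26.26 nm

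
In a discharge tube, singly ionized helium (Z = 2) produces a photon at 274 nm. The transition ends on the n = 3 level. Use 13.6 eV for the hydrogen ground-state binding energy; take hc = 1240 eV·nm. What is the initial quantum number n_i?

The photon energy is ΔE = hc/λ = 1240 / 274 = 4.526 eV.
With Z = 2, ΔE = 54.40 × (1/n_f² − 1/n_i²), so 1/n_f² − 1/n_i² = 0.08319.
With n_f = 3: 1/n_i² = 1/9 − 0.08319 = 0.02792, so n_i ≈ 5.98.

n_i = 6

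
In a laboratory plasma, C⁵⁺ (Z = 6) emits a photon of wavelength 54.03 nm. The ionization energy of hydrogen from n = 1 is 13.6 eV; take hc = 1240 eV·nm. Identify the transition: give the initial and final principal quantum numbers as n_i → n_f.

The photon energy is ΔE = hc/λ = 1240 / 54.03 = 22.95 eV.
With Z = 6, ΔE = 489.6 × (1/n_f² − 1/n_i²), so 1/n_f² − 1/n_i² = 0.04688.
Trying n_f = 4 gives 1/n_i² = 0.01562, i.e. n_i ≈ 8; this pair matches.

n_i = 8, n_f = 4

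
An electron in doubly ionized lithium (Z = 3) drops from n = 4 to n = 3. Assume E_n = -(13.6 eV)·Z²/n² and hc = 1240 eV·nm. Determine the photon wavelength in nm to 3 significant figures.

208 nm

For Z = 3 the level energies scale as Z², so the effective Rydberg energy is 13.6 × 9 = 122.4 eV.
ΔE = 122.4 × (1/3² − 1/4²) = 122.4 × 0.04861 = 5.950 eV.
λ = hc/ΔE = 1240 / 5.950 = 208 nm.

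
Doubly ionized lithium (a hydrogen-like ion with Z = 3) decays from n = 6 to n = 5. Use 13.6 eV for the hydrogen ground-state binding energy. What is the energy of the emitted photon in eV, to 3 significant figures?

1.50 eV

The Bohr energies scale as Z², so for Z = 3: E_n = −122.4/n² eV.
E_6 = −122.4/36 = −3.400 eV and E_5 = −122.4/25 = −4.896 eV.
The photon energy is |E_6 − E_5| = 1.50 eV.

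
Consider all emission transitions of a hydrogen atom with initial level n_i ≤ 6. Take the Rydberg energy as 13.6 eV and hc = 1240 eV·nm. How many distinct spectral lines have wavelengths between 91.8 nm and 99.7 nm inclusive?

Enumerate all n_i → n_f pairs with 1 ≤ n_f < n_i ≤ 6 and compute λ = 1240 / [13.6·1·(1/n_f² − 1/n_i²)].
Lines falling in [91.8, 99.7] nm: 6→1 (93.78 nm), 5→1 (94.98 nm), 4→1 (97.25 nm).

3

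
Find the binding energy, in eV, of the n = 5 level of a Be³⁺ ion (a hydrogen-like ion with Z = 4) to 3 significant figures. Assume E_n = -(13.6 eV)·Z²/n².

E_n = −13.6 Z²/n² = −217.6/n² eV for Z = 4.
E_5 = −217.6/25 = −8.70 eV, so ionization (to E = 0) requires 8.70 eV.

8.70 eV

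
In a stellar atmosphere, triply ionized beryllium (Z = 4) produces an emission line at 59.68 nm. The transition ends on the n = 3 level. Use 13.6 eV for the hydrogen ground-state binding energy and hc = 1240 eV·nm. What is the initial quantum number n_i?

The photon energy is ΔE = hc/λ = 1240 / 59.68 = 20.78 eV.
With Z = 4, ΔE = 217.6 × (1/n_f² − 1/n_i²), so 1/n_f² − 1/n_i² = 0.09548.
With n_f = 3: 1/n_i² = 1/9 − 0.09548 = 0.01563, so n_i ≈ 8.00.

n_i = 8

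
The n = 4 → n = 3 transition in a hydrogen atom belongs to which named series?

The series is set by the lower level: n_f = 3 is the Paschen series.

Paschen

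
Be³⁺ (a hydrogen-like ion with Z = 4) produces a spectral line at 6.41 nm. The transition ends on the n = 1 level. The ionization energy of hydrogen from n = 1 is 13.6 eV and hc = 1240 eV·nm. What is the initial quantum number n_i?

The photon energy is ΔE = hc/λ = 1240 / 6.41 = 193.4 eV.
With Z = 4, ΔE = 217.6 × (1/n_f² − 1/n_i²), so 1/n_f² − 1/n_i² = 0.8890.
With n_f = 1: 1/n_i² = 1/1 − 0.8890 = 0.1110, so n_i ≈ 3.00.

n_i = 3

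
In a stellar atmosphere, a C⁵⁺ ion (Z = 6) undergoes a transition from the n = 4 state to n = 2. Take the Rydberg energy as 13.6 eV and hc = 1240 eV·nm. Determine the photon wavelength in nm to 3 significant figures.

For Z = 6 the level energies scale as Z², so the effective Rydberg energy is 13.6 × 36 = 489.6 eV.
ΔE = 489.6 × (1/2² − 1/4²) = 489.6 × 0.1875 = 91.80 eV.
λ = hc/ΔE = 1240 / 91.80 = 13.5 nm.

13.5 nm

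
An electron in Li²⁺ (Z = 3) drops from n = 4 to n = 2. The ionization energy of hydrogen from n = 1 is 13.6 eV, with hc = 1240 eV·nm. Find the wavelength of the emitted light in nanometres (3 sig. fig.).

54.0 nm

For Z = 3 the level energies scale as Z², so the effective Rydberg energy is 13.6 × 9 = 122.4 eV.
ΔE = 122.4 × (1/2² − 1/4²) = 122.4 × 0.1875 = 22.95 eV.
λ = hc/ΔE = 1240 / 22.95 = 54.0 nm.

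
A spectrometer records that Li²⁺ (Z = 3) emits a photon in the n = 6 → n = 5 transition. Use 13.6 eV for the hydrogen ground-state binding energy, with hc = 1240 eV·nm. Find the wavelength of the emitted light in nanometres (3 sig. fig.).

829 nm

For Z = 3 the level energies scale as Z², so the effective Rydberg energy is 13.6 × 9 = 122.4 eV.
ΔE = 122.4 × (1/5² − 1/6²) = 122.4 × 0.01222 = 1.496 eV.
λ = hc/ΔE = 1240 / 1.496 = 829 nm.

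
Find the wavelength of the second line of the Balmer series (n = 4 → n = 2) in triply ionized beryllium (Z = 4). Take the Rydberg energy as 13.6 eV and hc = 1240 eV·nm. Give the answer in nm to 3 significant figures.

30.4 nm

The Balmer series terminates on n_f = 2; the second line has n_i = 2+2 = 4.
ΔE = 217.6 × (1/2² − 1/4²) = 40.80 eV.
λ = 1240 / 40.80 = 30.4 nm.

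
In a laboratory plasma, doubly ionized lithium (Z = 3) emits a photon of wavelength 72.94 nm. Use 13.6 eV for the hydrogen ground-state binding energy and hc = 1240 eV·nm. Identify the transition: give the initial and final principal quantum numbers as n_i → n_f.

The photon energy is ΔE = hc/λ = 1240 / 72.94 = 17.00 eV.
With Z = 3, ΔE = 122.4 × (1/n_f² − 1/n_i²), so 1/n_f² − 1/n_i² = 0.1389.
Trying n_f = 2 gives 1/n_i² = 0.1111, i.e. n_i ≈ 3; this pair matches.

n_i = 3, n_f = 2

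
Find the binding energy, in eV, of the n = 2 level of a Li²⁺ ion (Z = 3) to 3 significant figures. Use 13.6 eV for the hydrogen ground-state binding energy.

30.6 eV

E_n = −13.6 Z²/n² = −122.4/n² eV for Z = 3.
E_2 = −122.4/4 = −30.6 eV, so ionization (to E = 0) requires 30.6 eV.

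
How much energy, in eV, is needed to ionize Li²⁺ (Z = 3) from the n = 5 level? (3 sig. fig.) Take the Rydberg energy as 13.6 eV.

E_n = −13.6 Z²/n² = −122.4/n² eV for Z = 3.
E_5 = −122.4/25 = −4.90 eV, so ionization (to E = 0) requires 4.90 eV.

4.90 eV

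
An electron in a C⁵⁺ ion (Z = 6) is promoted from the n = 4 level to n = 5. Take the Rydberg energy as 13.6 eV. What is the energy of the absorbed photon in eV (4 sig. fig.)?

The Bohr energies scale as Z², so for Z = 6: E_n = −489.6/n² eV.
E_5 = −489.6/25 = −19.58 eV and E_4 = −489.6/16 = −30.60 eV.
The photon energy is |E_5 − E_4| = 11.02 eV.

11.02 eV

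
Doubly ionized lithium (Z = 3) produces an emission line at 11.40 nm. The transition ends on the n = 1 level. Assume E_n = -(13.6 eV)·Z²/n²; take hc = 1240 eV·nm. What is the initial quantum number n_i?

The photon energy is ΔE = hc/λ = 1240 / 11.40 = 108.8 eV.
With Z = 3, ΔE = 122.4 × (1/n_f² − 1/n_i²), so 1/n_f² − 1/n_i² = 0.8887.
With n_f = 1: 1/n_i² = 1/1 − 0.8887 = 0.1113, so n_i ≈ 3.00.

n_i = 3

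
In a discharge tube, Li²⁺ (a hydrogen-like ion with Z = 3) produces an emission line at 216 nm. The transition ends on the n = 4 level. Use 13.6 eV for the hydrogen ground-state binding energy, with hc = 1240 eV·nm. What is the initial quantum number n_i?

n_i = 8

The photon energy is ΔE = hc/λ = 1240 / 216 = 5.741 eV.
With Z = 3, ΔE = 122.4 × (1/n_f² − 1/n_i²), so 1/n_f² − 1/n_i² = 0.04690.
With n_f = 4: 1/n_i² = 1/16 − 0.04690 = 0.01560, so n_i ≈ 8.01.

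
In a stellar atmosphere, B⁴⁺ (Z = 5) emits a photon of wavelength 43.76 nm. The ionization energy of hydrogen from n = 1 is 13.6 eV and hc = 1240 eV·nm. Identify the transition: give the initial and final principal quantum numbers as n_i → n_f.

The photon energy is ΔE = hc/λ = 1240 / 43.76 = 28.34 eV.
With Z = 5, ΔE = 340.0 × (1/n_f² − 1/n_i²), so 1/n_f² − 1/n_i² = 0.08334.
Trying n_f = 3 gives 1/n_i² = 0.02777, i.e. n_i ≈ 6; this pair matches.

n_i = 6, n_f = 3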